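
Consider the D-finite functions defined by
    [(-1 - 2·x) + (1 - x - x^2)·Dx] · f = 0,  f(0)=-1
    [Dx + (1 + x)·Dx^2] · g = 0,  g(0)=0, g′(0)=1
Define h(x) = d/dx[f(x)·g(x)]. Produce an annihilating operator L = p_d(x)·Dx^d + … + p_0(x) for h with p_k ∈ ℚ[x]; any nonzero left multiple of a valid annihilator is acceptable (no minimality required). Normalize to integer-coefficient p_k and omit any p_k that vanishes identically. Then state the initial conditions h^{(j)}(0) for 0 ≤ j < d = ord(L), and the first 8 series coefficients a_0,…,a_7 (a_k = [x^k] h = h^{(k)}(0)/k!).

L = (26 + 54·x + 36·x^2) + (7 + 37·x + 60·x^2 + 28·x^3)·Dx + (-3 - 4·x + 6·x^2 + 11·x^3 + 4·x^4)·Dx^2  (order 2).
h: a_k = -1, -1, -11/2, -25/3, -247/12, -181/5, -1441/20, -13609/105, …
ICs: h(0) = -1, h′(0) = -1.

f: a_k = -1, -1, -2, -3, -5, -8, -13, -21, …
g: a_k = 0, 1, -1/2, 1/3, -1/4, 1/5, -1/6, 1/7, …
f·g: L₀ = L_f ⊗_s L_g, ord ≤ 1·2.
Derive L from L₀ (diff closure).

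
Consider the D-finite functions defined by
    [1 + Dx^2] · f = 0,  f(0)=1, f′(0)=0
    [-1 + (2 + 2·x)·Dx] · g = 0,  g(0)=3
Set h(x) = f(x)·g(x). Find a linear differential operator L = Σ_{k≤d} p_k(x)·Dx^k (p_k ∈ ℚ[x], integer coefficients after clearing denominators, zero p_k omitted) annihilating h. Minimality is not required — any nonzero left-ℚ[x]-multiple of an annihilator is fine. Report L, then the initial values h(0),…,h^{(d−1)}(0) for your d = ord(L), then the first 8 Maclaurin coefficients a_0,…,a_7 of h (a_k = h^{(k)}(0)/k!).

f: a_k = 1, 0, -1/2, 0, 1/24, 0, -1/720, 0, …
g: a_k = 3, 3/2, -3/8, 3/16, -15/128, 21/256, -63/1024, 99/2048, …
h₀=f·g: eliminate ⇒ L₀, order ≤ 2·1.
L = (7 + 8·x + 4·x^2) + (-4 - 4·x)·Dx + (4 + 8·x + 4·x^2)·Dx^2  (order 2).
h: a_k = 3, 3/2, -15/8, -9/16, 25/128, 13/256, -349/15360, 401/30720, …
ICs: h(0) = 3, h′(0) = 3/2.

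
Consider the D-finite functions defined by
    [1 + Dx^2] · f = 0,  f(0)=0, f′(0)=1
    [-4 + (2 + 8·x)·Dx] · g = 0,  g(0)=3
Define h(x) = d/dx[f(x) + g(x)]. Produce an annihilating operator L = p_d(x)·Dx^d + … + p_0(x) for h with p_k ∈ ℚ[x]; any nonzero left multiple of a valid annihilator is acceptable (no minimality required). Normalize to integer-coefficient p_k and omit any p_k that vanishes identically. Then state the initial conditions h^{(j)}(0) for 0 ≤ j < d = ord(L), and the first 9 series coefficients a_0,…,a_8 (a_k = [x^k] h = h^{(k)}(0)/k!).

L = (-122 - 16·x - 32·x^2) + (-13 - 60·x - 48·x^2 - 64·x^3)·Dx + (-122 - 16·x - 32·x^2)·Dx^2 + (-13 - 60·x - 48·x^2 - 64·x^3)·Dx^3  (order 3).
h: a_k = 7, -12, 71/2, -120, 10081/24, -1512, 3991679/720, -20592, 3113510401/40320, …
ICs: h(0) = 7, h′(0) = -12, h′′(0) = 71.

f: a_k = 0, 1, 0, -1/6, 0, 1/120, 0, -1/5040, 0, …
g: a_k = 3, 6, -6, 12, -30, 84, -252, 792, -2574, …
Weyl lclm of L_f,L_g ⇒ L₀ (ord ≤ 3).
h₀' ⇒ L via d/dx closure of L₀.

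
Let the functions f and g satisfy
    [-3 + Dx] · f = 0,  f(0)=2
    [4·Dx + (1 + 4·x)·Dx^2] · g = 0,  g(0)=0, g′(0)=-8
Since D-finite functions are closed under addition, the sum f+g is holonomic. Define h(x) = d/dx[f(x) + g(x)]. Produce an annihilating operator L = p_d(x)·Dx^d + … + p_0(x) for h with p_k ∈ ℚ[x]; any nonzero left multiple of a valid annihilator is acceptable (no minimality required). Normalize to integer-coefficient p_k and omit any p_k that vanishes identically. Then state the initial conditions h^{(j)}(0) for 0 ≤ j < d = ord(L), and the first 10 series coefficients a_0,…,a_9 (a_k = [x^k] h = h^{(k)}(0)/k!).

L = (-132 - 144·x) + (23 - 72·x - 144·x^2)·Dx + (7 + 40·x + 48·x^2)·Dx^2  (order 2).
h: a_k = -2, 50, -101, 539, -8111/4, 164083/20, -1310477/40, 36700889/280, -1174402933/2240, 4697621209/2240, …
ICs: h(0) = -2, h′(0) = 50.

f: a_k = 2, 6, 9, 9, 27/4, 81/20, 81/40, 243/280, 729/2240, 243/2240, …
g: a_k = 0, -8, 16, -128/3, 128, -2048/5, 4096/3, -32768/7, 16384, -524288/9, …
Sum ⇒ L₀ = lclm(L_f,L_g) in ℚ(x)⟨Dx⟩.
Derive L from L₀ (diff closure).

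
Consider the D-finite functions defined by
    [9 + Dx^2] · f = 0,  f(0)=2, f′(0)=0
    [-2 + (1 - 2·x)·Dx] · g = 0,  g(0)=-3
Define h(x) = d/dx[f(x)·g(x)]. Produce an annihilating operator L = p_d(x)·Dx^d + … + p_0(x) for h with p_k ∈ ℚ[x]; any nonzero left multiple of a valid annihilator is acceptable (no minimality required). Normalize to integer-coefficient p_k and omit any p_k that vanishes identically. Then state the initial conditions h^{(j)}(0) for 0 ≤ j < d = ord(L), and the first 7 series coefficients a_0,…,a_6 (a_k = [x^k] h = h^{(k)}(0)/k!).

L = (1 - 36·x + 36·x^2) + (-4 + 8·x)·Dx + (1 - 4·x + 4·x^2)·Dx^2  (order 2).
h: a_k = -12, 6, 18, -33, -165/2, -3231/20, -7539/20, …
ICs: h(0) = -12, h′(0) = 6.

f: a_k = 2, 0, -9, 0, 27/4, 0, -81/40, …
g: a_k = -3, -6, -12, -24, -48, -96, -192, …
Product ⇒ symmetric product L₀, ord ≤ 2.
h=h₀': d/dx-closure on L₀ ⇒ L.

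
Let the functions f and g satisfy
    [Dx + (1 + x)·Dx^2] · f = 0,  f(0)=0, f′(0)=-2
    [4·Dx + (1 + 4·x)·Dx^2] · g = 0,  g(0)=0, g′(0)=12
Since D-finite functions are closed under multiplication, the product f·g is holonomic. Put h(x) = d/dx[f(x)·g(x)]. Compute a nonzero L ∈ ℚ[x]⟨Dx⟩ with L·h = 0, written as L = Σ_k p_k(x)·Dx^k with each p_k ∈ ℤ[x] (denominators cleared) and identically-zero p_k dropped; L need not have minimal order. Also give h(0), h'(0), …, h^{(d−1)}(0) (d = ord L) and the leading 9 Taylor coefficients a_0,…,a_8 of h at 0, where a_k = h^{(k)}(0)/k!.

f: a_k = 0, -2, 1, -2/3, 1/2, -2/5, 1/3, -2/7, 1/4, …
g: a_k = 0, 12, -24, 64, -192, 3072/5, -2048, 49152/7, -24576, …
Product ⇒ symmetric product L₀, ord ≤ 4.
Derive L from L₀ (diff closure).
L = (136 + 320·x + 256·x^2) + (290 + 1464·x + 2400·x^2 + 1280·x^3)·Dx + (92 + 740·x + 1992·x^2 + 2240·x^3 + 896·x^4)·Dx^2 + (5 + 58·x + 245·x^2 + 464·x^3 + 400·x^4 + 128·x^5)·Dx^3  (order 3).
h: a_k = 0, -48, 180, -640, 2350, -44408/5, 34188, -4657536/35, 3651117/7, …
ICs: h(0) = 0, h′(0) = -48, h′′(0) = 360.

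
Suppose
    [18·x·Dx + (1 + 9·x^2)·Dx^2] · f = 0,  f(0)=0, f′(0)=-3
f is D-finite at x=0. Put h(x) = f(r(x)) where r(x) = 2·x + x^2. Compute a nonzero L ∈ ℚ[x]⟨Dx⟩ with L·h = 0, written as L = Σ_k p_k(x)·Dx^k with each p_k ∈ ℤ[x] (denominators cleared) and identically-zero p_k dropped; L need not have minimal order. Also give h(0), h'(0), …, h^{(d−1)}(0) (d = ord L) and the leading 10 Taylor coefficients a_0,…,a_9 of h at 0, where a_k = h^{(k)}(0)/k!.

f: a_k = 0, -3, 0, 9, 0, -243/5, 0, 2187/7, 0, -2187, …
Change of var in L_f (x↦r) gives L₀.
L = (-1 + 72·x + 144·x^2 + 108·x^3 + 27·x^4)·Dx + (1 + x + 36·x^2 + 72·x^3 + 45·x^4 + 9·x^5)·Dx^2  (order 2).
h: a_k = 0, -6, -3, 72, 108, -7506/5, -3879, 252720/7, 138024, -910278, …
ICs: h(0) = 0, h′(0) = -6.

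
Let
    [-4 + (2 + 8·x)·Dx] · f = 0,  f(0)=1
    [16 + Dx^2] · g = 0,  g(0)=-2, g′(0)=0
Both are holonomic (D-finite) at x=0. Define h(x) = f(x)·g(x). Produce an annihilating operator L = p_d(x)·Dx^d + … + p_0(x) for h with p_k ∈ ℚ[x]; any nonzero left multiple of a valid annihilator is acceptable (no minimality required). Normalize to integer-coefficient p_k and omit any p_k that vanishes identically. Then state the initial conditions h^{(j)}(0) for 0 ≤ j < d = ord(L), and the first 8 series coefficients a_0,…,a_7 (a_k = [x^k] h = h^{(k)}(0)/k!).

f: a_k = 1, 2, -2, 4, -10, 28, -84, 264, …
g: a_k = -2, 0, 16, 0, -64/3, 0, 512/45, 0, …
Sym-product of L_f,L_g gives L₀ (≤ ord 2).
L = (28 + 128·x + 256·x^2) + (-4 - 16·x)·Dx + (1 + 8·x + 16·x^2)·Dx^2  (order 2).
h: a_k = -2, -4, 20, 24, -100/3, -104/3, 2792/45, -6416/45, …
ICs: h(0) = -2, h′(0) = -4.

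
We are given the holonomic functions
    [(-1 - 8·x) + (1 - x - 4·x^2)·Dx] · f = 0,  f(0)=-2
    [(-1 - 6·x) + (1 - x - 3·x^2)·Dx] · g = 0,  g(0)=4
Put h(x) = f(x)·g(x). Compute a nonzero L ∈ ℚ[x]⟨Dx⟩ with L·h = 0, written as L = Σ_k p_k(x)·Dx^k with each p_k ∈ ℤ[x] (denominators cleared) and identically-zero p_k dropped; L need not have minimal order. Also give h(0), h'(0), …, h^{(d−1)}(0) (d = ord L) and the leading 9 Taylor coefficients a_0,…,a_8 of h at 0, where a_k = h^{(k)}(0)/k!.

f: a_k = -2, -2, -10, -18, -58, -130, -362, -882, -2330, …
g: a_k = 4, 4, 16, 28, 76, 160, 388, 868, 2032, …
Sym-product of L_f,L_g gives L₀ (≤ ord 1).
L = (-2 - 12·x + 21·x^2 + 48·x^3) + (1 - 2·x - 6·x^2 + 7·x^3 + 12·x^4)·Dx  (order 1).
h: a_k = -8, -16, -80, -200, -672, -1792, -5256, -14160, -39248, …
ICs: h(0) = -8.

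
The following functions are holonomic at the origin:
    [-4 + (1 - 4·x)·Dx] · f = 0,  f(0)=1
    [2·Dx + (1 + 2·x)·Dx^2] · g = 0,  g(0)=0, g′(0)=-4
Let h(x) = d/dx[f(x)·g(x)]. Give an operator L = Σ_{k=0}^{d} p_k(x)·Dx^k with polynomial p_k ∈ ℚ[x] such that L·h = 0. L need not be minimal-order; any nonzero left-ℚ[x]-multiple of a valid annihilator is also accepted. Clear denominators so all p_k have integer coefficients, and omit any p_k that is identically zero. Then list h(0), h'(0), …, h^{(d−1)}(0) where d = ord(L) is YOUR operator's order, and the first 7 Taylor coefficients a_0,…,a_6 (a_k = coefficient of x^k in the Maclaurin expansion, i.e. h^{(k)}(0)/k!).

L = 32 + (8 + 40·x)·Dx + (-1 + 2·x + 8·x^2)·Dx^2  (order 2).
h: a_k = -4, -24, -160, -2464/3, -12512/3, -99456/5, -465408/5, …
ICs: h(0) = -4, h′(0) = -24.

f: a_k = 1, 4, 16, 64, 256, 1024, 4096, …
g: a_k = 0, -4, 4, -16/3, 8, -64/5, 64/3, …
Sym-product of L_f,L_g gives L₀ (≤ ord 2).
h=h₀': d/dx-closure on L₀ ⇒ L.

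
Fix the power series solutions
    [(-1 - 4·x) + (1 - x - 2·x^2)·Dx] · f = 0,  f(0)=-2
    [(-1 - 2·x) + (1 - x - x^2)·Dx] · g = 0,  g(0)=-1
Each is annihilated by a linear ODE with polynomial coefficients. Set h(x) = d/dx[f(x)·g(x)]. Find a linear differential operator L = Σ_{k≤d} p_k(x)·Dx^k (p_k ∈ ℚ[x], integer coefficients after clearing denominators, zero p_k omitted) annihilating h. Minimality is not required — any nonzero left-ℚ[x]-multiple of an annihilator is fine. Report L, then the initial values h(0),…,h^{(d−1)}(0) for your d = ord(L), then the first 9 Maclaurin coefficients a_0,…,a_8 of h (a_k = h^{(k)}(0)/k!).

L = (12 + 6·x - 36·x^2 - 112·x^3 + 36·x^4 + 180·x^5 + 80·x^6) + (-2 + 21·x^2 - 8·x^3 - 50·x^4 + 3·x^5 + 42·x^6 + 16·x^7)·Dx  (order 1).
h: a_k = 4, 24, 78, 240, 640, 1644, 4004, 9504, 21978, …
ICs: h(0) = 4.

f: a_k = -2, -2, -6, -10, -22, -42, -86, -170, -342, …
g: a_k = -1, -1, -2, -3, -5, -8, -13, -21, -34, …
L₀ := L_f ⊗_s L_g (sym. prod.), ord ≤ 1.
Derive L from L₀ (diff closure).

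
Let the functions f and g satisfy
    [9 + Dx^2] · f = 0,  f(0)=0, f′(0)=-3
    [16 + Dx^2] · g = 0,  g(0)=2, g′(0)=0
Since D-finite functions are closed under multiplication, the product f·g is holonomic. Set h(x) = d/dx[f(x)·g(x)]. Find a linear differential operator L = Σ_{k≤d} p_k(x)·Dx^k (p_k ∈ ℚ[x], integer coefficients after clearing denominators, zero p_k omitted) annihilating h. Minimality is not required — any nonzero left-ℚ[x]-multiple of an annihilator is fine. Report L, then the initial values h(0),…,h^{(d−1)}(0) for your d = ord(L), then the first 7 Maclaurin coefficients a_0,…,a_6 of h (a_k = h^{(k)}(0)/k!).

L = 49 + 50·Dx^2 + Dx^4  (order 4).
h: a_k = -6, 0, 171, 0, -2801/4, 0, 137257/120, …
ICs: h(0) = -6, h′(0) = 0, h′′(0) = 342, h′′′(0) = 0.

f: a_k = 0, -3, 0, 9/2, 0, -81/40, 0, …
g: a_k = 2, 0, -16, 0, 64/3, 0, -512/45, …
Product ⇒ symmetric product L₀, ord ≤ 4.
Differentiate: ansatz ord ≤ ord L₀ ⇒ L.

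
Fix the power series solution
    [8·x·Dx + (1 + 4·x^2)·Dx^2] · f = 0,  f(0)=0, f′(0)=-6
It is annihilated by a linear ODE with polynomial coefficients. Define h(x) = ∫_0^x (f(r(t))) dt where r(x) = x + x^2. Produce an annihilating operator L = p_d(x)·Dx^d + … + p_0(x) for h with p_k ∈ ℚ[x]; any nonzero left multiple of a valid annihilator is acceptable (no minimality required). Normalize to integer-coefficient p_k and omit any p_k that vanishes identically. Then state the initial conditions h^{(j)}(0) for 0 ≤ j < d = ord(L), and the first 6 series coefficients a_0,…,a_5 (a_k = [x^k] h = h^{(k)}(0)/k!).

f: a_k = 0, -6, 0, 8, 0, -96/5, …
Change of var in L_f (x↦r) gives L₀.
∫: right-multiply L₀ by Dx.
L = (-2 + 8·x + 32·x^2 + 48·x^3 + 24·x^4)·Dx^2 + (1 + 2·x + 4·x^2 + 16·x^3 + 20·x^4 + 8·x^5)·Dx^3  (order 3).
h: a_k = 0, 0, -3, -2, 2, 24/5, …
ICs: h(0) = 0, h′(0) = 0, h′′(0) = -6.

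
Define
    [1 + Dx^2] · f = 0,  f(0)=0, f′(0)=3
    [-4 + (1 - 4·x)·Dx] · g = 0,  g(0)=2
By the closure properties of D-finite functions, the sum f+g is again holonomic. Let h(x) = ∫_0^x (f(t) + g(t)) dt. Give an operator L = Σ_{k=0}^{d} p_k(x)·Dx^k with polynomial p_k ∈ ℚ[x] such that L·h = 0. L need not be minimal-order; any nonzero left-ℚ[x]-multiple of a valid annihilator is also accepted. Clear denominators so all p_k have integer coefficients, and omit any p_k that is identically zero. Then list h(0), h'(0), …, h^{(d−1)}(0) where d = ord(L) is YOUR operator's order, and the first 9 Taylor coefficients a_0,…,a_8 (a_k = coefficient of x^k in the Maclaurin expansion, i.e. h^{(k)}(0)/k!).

f: a_k = 0, 3, 0, -1/2, 0, 1/40, 0, -1/1680, 0, …
g: a_k = 2, 8, 32, 128, 512, 2048, 8192, 32768, 131072, …
L₀ := lclm(L_f,L_g); ord L₀ ≤ 2+1.
∫: right-multiply L₀ by Dx.
L = (-388 + 32·x - 64·x^2)·Dx + (33 - 140·x + 48·x^2 - 64·x^3)·Dx^2 + (-388 + 32·x - 64·x^2)·Dx^3 + (33 - 140·x + 48·x^2 - 64·x^3)·Dx^4  (order 4).
h: a_k = 0, 2, 11/2, 32/3, 255/8, 512/5, 27307/80, 8192/7, 55050239/13440, …
ICs: h(0) = 0, h′(0) = 2, h′′(0) = 11, h′′′(0) = 64.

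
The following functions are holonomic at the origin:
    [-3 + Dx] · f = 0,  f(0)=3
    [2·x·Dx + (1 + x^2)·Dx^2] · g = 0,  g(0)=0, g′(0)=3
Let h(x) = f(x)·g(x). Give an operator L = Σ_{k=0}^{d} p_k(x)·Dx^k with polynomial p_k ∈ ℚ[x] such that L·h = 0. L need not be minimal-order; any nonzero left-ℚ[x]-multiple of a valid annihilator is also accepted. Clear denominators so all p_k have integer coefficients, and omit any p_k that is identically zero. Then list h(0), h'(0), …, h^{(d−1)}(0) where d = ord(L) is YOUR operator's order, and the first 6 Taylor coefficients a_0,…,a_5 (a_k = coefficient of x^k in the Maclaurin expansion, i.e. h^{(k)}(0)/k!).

L = (9 - 6·x + 9·x^2) + (-6 + 2·x - 6·x^2)·Dx + (1 + x^2)·Dx^2  (order 2).
h: a_k = 0, 9, 27, 75/2, 63/2, 747/40, …
ICs: h(0) = 0, h′(0) = 9.

f: a_k = 3, 9, 27/2, 27/2, 81/8, 243/40, …
g: a_k = 0, 3, 0, -1, 0, 3/5, …
Sym-product of L_f,L_g gives L₀ (≤ ord 2).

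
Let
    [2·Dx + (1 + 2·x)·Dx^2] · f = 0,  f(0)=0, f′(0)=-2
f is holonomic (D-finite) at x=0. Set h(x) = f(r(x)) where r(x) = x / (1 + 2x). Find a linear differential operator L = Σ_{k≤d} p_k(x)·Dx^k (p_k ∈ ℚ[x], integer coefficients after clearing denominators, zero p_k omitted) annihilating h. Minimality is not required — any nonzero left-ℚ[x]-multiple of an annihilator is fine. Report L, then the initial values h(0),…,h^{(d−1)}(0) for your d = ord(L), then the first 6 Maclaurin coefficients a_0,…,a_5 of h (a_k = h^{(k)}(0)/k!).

L = (6 + 16·x)·Dx + (1 + 6·x + 8·x^2)·Dx^2  (order 2).
h: a_k = 0, -2, 6, -56/3, 60, -992/5, …
ICs: h(0) = 0, h′(0) = -2.

f: a_k = 0, -2, 2, -8/3, 4, -32/5, …
h₀=f(r): pull back L_f along r ⇒ L₀.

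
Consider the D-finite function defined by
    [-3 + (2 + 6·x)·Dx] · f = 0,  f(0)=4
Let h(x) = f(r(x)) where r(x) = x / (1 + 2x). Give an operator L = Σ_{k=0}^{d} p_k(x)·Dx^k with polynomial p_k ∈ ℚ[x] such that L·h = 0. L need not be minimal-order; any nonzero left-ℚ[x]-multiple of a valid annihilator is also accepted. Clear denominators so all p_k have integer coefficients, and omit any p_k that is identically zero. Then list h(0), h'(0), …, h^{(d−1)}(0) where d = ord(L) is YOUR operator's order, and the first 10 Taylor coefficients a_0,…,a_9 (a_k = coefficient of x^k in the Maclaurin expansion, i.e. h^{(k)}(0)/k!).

L = -3 + (2 + 14·x + 20·x^2)·Dx  (order 1).
h: a_k = 4, 6, -33/2, 195/4, -4965/32, 33909/64, -492501/256, 3761283/512, -239121645/8192, 1959887265/16384, …
ICs: h(0) = 4.

f: a_k = 4, 6, -9/2, 27/4, -405/32, 1701/64, -15309/256, 72171/512, -2814669/8192, 14073345/16384, …
Change of var in L_f (x↦r) gives L₀.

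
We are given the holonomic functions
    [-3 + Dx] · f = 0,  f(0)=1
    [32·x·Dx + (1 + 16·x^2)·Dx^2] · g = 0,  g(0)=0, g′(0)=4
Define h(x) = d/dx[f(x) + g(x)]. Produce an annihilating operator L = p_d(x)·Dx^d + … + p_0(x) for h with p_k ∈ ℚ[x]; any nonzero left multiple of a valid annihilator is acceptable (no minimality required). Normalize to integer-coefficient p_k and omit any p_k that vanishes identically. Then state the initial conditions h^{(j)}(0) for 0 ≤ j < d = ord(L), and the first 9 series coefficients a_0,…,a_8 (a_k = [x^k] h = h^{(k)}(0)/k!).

L = (96 - 288·x - 4608·x^2 - 4608·x^3) + (-41 + 1248·x^2 - 2304·x^4)·Dx + (3 + 32·x + 96·x^2 + 512·x^3 + 768·x^4)·Dx^2  (order 2).
h: a_k = 7, 9, -101/2, 27/2, 8273/8, 243/40, -1310477/80, 729/560, 1174407307/4480, …
ICs: h(0) = 7, h′(0) = 9.

f: a_k = 1, 3, 9/2, 9/2, 27/8, 81/40, 81/80, 243/560, 729/4480, …
g: a_k = 0, 4, 0, -64/3, 0, 1024/5, 0, -16384/7, 0, …
h₀=f+g: left-lcm gives L₀, ord ≤ 3.
h₀' ⇒ L via d/dx closure of L₀.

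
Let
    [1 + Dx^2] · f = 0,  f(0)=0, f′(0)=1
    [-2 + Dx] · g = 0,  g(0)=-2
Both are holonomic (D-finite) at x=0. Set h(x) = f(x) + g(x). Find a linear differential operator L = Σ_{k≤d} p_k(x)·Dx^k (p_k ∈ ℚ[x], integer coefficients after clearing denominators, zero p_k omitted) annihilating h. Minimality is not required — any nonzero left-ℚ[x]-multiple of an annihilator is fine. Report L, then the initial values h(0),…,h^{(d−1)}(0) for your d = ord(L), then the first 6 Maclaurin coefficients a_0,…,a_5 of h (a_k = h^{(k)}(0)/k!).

f: a_k = 0, 1, 0, -1/6, 0, 1/120, …
g: a_k = -2, -4, -4, -8/3, -4/3, -8/15, …
h₀=f+g: left-lcm gives L₀, ord ≤ 3.
L = -2 + Dx - 2·Dx^2 + Dx^3  (order 3).
h: a_k = -2, -3, -4, -17/6, -4/3, -21/40, …
ICs: h(0) = -2, h′(0) = -3, h′′(0) = -8.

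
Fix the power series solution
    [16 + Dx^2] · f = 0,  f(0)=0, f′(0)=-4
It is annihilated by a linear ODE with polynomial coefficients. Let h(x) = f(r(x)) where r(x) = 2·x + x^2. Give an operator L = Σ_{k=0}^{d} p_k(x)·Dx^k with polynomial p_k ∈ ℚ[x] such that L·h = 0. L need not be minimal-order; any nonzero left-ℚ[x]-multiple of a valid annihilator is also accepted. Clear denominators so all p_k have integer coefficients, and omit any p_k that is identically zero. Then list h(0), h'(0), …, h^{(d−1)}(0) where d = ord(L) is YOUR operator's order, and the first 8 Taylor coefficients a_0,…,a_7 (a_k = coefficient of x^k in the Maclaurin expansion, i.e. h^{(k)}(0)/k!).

L = (64 + 192·x + 192·x^2 + 64·x^3) - Dx + (1 + x)·Dx^2  (order 2).
h: a_k = 0, -8, -4, 256/3, 128, -3136/15, -672, -83968/315, …
ICs: h(0) = 0, h′(0) = -8.

f: a_k = 0, -4, 0, 32/3, 0, -128/15, 0, 1024/315, …
Substitute x→r, Dx→(1/r')Dx; clear ⇒ L₀.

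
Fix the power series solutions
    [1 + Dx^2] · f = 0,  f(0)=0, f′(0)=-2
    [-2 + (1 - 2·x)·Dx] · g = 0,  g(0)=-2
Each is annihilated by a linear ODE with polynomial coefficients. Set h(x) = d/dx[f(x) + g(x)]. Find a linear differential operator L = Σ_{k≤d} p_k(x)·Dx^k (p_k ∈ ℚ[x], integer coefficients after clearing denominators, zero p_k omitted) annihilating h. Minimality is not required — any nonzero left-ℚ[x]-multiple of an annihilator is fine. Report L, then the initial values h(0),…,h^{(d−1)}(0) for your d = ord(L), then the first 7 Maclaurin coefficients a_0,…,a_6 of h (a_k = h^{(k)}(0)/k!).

f: a_k = 0, -2, 0, 1/3, 0, -1/60, 0, …
g: a_k = -2, -4, -8, -16, -32, -64, -128, …
h₀=f+g: left-lcm gives L₀, ord ≤ 3.
h=h₀': d/dx-closure on L₀ ⇒ L.
L = (196 - 16·x + 16·x^2) + (-25 + 54·x - 12·x^2 + 8·x^3)·Dx + (196 - 16·x + 16·x^2)·Dx^2 + (-25 + 54·x - 12·x^2 + 8·x^3)·Dx^3  (order 3).
h: a_k = -6, -16, -47, -128, -3841/12, -768, -645119/360, …
ICs: h(0) = -6, h′(0) = -16, h′′(0) = -94.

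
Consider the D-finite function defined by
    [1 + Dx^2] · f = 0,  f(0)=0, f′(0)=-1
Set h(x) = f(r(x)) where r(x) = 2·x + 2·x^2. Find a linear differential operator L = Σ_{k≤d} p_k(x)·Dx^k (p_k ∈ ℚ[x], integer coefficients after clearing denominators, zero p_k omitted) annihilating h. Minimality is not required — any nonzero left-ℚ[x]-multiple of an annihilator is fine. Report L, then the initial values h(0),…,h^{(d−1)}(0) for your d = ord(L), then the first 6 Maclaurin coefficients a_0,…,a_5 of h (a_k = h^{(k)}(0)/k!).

L = (4 + 24·x + 48·x^2 + 32·x^3) - 2·Dx + (1 + 2·x)·Dx^2  (order 2).
h: a_k = 0, -2, -2, 4/3, 4, 56/15, …
ICs: h(0) = 0, h′(0) = -2.

f: a_k = 0, -1, 0, 1/6, 0, -1/120, …
f∘r: x↦r, Dx↦Dx/r' in L_f ⇒ L₀.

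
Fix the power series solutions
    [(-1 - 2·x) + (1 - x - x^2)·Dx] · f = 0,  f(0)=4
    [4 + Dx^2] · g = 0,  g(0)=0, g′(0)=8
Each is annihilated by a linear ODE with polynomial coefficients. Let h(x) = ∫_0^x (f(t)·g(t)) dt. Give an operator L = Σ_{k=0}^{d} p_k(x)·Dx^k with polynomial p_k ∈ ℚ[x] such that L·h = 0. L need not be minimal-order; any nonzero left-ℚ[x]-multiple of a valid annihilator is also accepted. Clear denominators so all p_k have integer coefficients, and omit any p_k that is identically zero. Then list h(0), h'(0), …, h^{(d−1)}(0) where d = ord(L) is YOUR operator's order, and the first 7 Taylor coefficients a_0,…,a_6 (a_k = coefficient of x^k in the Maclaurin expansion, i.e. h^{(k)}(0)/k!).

f: a_k = 4, 4, 8, 12, 20, 32, 52, …
g: a_k = 0, 8, 0, -16/3, 0, 16/15, 0, …
f·g: L₀ = L_f ⊗_s L_g, ord ≤ 1·2.
h=∫₀ˣh₀: take L = L₀·Dx.
L = (-2 + 4·x + 4·x^2)·Dx + (2 + 4·x)·Dx^2 + (-1 + x + x^2)·Dx^3  (order 3).
h: a_k = 0, 0, 16, 32/3, 32/3, 224/15, 304/15, …
ICs: h(0) = 0, h′(0) = 0, h′′(0) = 32.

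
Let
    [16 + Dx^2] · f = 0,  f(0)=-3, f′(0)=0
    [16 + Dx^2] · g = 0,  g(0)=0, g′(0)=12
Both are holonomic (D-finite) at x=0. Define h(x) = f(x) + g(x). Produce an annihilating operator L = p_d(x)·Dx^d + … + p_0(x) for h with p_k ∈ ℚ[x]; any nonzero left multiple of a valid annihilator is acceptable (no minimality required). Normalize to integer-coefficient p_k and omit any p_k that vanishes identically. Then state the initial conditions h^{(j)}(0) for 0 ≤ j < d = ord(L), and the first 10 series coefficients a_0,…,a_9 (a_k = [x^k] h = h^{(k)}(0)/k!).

L = 16 + Dx^2  (order 2).
h: a_k = -3, 12, 24, -32, -32, 128/5, 256/15, -1024/105, -512/105, 2048/945, …
ICs: h(0) = -3, h′(0) = 12.

f: a_k = -3, 0, 24, 0, -32, 0, 256/15, 0, -512/105, 0, …
g: a_k = 0, 12, 0, -32, 0, 128/5, 0, -1024/105, 0, 2048/945, …
f+g: L₀ = lclm(L_f,L_g), ord ≤ 2+2.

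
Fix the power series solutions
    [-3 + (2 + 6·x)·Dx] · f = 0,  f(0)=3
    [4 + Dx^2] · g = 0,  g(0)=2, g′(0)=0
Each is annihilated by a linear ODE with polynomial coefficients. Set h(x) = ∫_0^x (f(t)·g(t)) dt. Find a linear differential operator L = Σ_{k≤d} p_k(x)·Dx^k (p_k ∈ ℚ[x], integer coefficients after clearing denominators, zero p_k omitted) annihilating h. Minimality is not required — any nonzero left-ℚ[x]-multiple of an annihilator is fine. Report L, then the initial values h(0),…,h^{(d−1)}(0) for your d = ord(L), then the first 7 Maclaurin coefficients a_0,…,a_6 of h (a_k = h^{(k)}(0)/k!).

L = (43 + 96·x + 144·x^2)·Dx + (-12 - 36·x)·Dx^2 + (4 + 24·x + 36·x^2)·Dx^3  (order 3).
h: a_k = 0, 6, 9/2, -25/4, -63/32, -19/64, 1093/256, …
ICs: h(0) = 0, h′(0) = 6, h′′(0) = 9.

f: a_k = 3, 9/2, -27/8, 81/16, -1215/128, 5103/256, -45927/1024, …
g: a_k = 2, 0, -4, 0, 4/3, 0, -8/45, …
f·g: L₀ = L_f ⊗_s L_g, ord ≤ 1·2.
h=∫h₀ ⇒ L = L₀·Dx.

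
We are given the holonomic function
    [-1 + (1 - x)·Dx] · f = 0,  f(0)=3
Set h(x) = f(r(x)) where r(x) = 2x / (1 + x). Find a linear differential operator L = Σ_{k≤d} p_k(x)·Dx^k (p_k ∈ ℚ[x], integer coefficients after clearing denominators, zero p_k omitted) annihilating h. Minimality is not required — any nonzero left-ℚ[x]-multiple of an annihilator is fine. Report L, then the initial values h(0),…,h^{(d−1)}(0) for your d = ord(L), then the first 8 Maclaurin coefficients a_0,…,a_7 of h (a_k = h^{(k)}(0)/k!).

L = 2 + (-1 + x^2)·Dx  (order 1).
h: a_k = 3, 6, 6, 6, 6, 6, 6, 6, …
ICs: h(0) = 3.

f: a_k = 3, 3, 3, 3, 3, 3, 3, 3, …
Substitute x→r, Dx→(1/r')Dx; clear ⇒ L₀.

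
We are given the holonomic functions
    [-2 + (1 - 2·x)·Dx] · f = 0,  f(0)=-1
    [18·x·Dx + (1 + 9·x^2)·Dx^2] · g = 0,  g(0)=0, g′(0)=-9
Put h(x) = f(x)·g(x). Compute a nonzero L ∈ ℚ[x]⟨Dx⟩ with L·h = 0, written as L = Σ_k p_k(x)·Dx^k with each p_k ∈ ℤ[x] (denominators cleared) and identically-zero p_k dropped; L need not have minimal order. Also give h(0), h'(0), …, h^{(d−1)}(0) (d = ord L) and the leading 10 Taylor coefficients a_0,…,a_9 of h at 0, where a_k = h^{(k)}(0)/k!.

f: a_k = -1, -2, -4, -8, -16, -32, -64, -128, -256, -512, …
g: a_k = 0, -9, 0, 27, 0, -729/5, 0, 6561/7, 0, -6561, …
Sym-product of L_f,L_g gives L₀ (≤ ord 2).
L = 36·x + (4 - 18·x + 72·x^2)·Dx + (-1 + 2·x - 9·x^2 + 18·x^3)·Dx^2  (order 2).
h: a_k = 0, 9, 18, 9, 18, 909/5, 1818/5, -7353/35, -14706/35, 200223/35, …
ICs: h(0) = 0, h′(0) = 9.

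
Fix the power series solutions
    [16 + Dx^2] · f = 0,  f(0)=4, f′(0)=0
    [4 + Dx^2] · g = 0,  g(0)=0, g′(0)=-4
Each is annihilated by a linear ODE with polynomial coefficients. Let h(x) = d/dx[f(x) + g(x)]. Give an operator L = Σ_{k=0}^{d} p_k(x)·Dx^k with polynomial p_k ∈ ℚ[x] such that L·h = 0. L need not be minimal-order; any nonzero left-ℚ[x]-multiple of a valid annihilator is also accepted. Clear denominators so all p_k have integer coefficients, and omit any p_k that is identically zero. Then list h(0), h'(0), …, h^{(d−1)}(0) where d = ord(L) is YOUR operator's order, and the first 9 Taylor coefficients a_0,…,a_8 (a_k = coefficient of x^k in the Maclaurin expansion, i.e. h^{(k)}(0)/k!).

f: a_k = 4, 0, -32, 0, 128/3, 0, -1024/45, 0, 2048/315, …
g: a_k = 0, -4, 0, 8/3, 0, -8/15, 0, 16/315, 0, …
Sum ⇒ L₀ = lclm(L_f,L_g) in ℚ(x)⟨Dx⟩.
h₀' ⇒ L via d/dx closure of L₀.
L = 64 + 20·Dx^2 + Dx^4  (order 4).
h: a_k = -4, -64, 8, 512/3, -8/3, -2048/15, 16/45, 16384/315, -8/315, …
ICs: h(0) = -4, h′(0) = -64, h′′(0) = 16, h′′′(0) = 1024.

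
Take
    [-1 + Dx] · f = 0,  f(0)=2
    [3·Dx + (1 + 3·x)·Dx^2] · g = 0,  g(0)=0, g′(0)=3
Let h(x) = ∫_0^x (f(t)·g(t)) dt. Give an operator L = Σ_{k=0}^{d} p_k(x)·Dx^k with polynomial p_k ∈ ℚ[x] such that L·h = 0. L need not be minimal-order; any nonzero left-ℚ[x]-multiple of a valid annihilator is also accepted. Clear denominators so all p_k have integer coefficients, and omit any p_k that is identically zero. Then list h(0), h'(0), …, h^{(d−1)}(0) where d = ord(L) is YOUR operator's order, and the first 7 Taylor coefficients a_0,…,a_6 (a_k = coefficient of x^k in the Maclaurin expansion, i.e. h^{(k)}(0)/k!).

L = (-2 + 3·x)·Dx + (1 - 6·x)·Dx^2 + (1 + 3·x)·Dx^3  (order 3).
h: a_k = 0, 0, 3, -1, 3, -26/5, 1289/120, …
ICs: h(0) = 0, h′(0) = 0, h′′(0) = 6.

f: a_k = 2, 2, 1, 1/3, 1/12, 1/60, 1/360, …
g: a_k = 0, 3, -9/2, 9, -81/4, 243/5, -243/2, …
Sym-product of L_f,L_g gives L₀ (≤ ord 2).
h=∫₀ˣh₀: take L = L₀·Dx.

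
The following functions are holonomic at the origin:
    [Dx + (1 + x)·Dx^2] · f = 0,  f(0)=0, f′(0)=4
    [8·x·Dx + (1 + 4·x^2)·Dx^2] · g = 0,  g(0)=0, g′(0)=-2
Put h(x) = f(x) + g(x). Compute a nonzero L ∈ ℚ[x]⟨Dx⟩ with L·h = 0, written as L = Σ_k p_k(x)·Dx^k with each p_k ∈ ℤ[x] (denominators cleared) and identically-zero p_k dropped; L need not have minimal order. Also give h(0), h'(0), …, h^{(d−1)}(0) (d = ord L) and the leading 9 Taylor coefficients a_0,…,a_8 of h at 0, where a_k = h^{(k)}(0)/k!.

f: a_k = 0, 4, -2, 4/3, -1, 4/5, -2/3, 4/7, -1/2, …
g: a_k = 0, -2, 0, 8/3, 0, -32/5, 0, 128/7, 0, …
Weyl lclm of L_f,L_g ⇒ L₀ (ord ≤ 4).
L = (-8 - 24·x + 96·x^2 + 32·x^3)·Dx + (-10 - 16·x + 72·x^2 + 192·x^3 + 64·x^4)·Dx^2 + (-1 + 7·x + 8·x^2 + 32·x^3 + 48·x^4 + 16·x^5)·Dx^3  (order 3).
h: a_k = 0, 2, -2, 4, -1, -28/5, -2/3, 132/7, -1/2, …
ICs: h(0) = 0, h′(0) = 2, h′′(0) = -4.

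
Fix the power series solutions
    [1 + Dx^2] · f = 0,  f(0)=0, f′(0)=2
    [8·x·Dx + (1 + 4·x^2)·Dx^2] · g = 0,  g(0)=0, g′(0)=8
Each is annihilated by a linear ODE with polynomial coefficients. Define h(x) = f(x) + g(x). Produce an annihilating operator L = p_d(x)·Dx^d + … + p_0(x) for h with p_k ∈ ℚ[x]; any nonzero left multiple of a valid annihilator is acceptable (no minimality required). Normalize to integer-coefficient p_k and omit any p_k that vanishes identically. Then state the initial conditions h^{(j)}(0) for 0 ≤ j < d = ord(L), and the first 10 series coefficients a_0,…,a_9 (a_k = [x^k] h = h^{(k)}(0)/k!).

f: a_k = 0, 2, 0, -1/3, 0, 1/60, 0, -1/2520, 0, 1/181440, …
g: a_k = 0, 8, 0, -32/3, 0, 128/5, 0, -512/7, 0, 2048/9, …
L₀ := lclm(L_f,L_g); ord L₀ ≤ 2+2.
L = (-376·x + 1600·x^3 + 128·x^5)·Dx + (-7 + 76·x^2 + 432·x^4 + 64·x^6)·Dx^2 + (-376·x + 1600·x^3 + 128·x^5)·Dx^3 + (-7 + 76·x^2 + 432·x^4 + 64·x^6)·Dx^4  (order 4).
h: a_k = 0, 10, 0, -11, 0, 1537/60, 0, -184321/2520, 0, 41287681/181440, …
ICs: h(0) = 0, h′(0) = 10, h′′(0) = 0, h′′′(0) = -66.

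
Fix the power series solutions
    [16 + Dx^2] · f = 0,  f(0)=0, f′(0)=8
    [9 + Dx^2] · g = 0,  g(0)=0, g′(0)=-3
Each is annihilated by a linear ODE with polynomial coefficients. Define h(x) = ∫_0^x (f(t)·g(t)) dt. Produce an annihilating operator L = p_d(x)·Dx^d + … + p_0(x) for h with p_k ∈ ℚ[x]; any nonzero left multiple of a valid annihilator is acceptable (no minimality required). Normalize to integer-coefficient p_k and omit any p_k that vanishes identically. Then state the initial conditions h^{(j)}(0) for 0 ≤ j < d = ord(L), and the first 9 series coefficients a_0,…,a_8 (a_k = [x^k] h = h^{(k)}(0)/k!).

f: a_k = 0, 8, 0, -64/3, 0, 256/15, 0, -2048/315, 0, …
g: a_k = 0, -3, 0, 9/2, 0, -81/40, 0, 243/560, 0, …
Product ⇒ symmetric product L₀, ord ≤ 4.
h=∫h₀ ⇒ L = L₀·Dx.
L = 49·Dx + 50·Dx^3 + Dx^5  (order 5).
h: a_k = 0, 0, 0, -8, 0, 20, 0, -817/35, 0, …
ICs: h(0) = 0, h′(0) = 0, h′′(0) = 0, h′′′(0) = -48, h′′′′(0) = 0.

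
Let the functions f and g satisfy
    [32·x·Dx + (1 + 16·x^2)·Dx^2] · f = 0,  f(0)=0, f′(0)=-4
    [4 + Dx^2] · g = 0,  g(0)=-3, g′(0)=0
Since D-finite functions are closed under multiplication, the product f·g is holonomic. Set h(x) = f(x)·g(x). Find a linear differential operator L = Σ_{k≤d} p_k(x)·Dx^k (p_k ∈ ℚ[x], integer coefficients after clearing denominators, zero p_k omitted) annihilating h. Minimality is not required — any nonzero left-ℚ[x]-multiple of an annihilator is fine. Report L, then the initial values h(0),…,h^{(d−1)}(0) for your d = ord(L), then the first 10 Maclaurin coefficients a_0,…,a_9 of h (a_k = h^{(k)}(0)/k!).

L = (1360 + 60416·x^2 + 106496·x^4 + 262144·x^6 + 1048576·x^8) + (2304·x + 45056·x^3 + 196608·x^5 + 1048576·x^7)·Dx + (360 + 15872·x^2 + 36864·x^4 + 131072·x^6 + 524288·x^8)·Dx^2 + (576·x + 11264·x^3 + 49152·x^5 + 262144·x^7)·Dx^3 + (5 + 192·x^2 + 2560·x^4 + 16384·x^6 + 65536·x^8)·Dx^4  (order 4).
h: a_k = 0, 12, 0, -88, 0, 3752/5, 0, -870896/105, 0, 6415928/63, …
ICs: h(0) = 0, h′(0) = 12, h′′(0) = 0, h′′′(0) = -528.

f: a_k = 0, -4, 0, 64/3, 0, -1024/5, 0, 16384/7, 0, -262144/9, …
g: a_k = -3, 0, 6, 0, -2, 0, 4/15, 0, -2/105, 0, …
f·g: L₀ = L_f ⊗_s L_g, ord ≤ 2·2.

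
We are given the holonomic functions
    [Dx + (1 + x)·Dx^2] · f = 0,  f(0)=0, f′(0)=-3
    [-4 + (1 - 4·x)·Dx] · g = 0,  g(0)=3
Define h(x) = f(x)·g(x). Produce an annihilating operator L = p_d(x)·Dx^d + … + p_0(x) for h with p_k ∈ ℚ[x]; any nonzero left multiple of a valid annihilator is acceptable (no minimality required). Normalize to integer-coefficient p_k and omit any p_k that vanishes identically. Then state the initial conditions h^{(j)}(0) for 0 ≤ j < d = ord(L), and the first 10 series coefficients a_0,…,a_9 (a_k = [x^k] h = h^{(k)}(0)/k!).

f: a_k = 0, -3, 3/2, -1, 3/4, -3/5, 1/2, -3/7, 3/8, -1/3, …
g: a_k = 3, 12, 48, 192, 768, 3072, 12288, 49152, 196608, 786432, …
L₀ := L_f ⊗_s L_g (sym. prod.), ord ≤ 2.
L = 4 + (7 + 12·x)·Dx + (-1 + 3·x + 4·x^2)·Dx^2  (order 2).
h: a_k = 0, -9, -63/2, -129, -2055/4, -10284/5, -82257/10, -1151643/35, -36852261/280, -36852331/70, …
ICs: h(0) = 0, h′(0) = -9.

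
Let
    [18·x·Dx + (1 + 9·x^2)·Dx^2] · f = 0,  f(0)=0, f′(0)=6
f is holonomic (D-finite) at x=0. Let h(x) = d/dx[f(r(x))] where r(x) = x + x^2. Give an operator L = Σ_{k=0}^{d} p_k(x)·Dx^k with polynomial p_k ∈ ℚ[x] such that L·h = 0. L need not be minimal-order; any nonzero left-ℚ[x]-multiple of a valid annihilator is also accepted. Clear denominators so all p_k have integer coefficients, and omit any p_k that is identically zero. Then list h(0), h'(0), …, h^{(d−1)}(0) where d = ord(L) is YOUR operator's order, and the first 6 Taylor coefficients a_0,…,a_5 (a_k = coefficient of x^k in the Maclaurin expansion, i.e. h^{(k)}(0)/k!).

L = (-2 + 18·x + 72·x^2 + 108·x^3 + 54·x^4) + (1 + 2·x + 9·x^2 + 36·x^3 + 45·x^4 + 18·x^5)·Dx  (order 1).
h: a_k = 6, 12, -54, -216, 216, 2808, …
ICs: h(0) = 6.

f: a_k = 0, 6, 0, -18, 0, 486/5, …
Change of var in L_f (x↦r) gives L₀.
h=h₀': d/dx-closure on L₀ ⇒ L.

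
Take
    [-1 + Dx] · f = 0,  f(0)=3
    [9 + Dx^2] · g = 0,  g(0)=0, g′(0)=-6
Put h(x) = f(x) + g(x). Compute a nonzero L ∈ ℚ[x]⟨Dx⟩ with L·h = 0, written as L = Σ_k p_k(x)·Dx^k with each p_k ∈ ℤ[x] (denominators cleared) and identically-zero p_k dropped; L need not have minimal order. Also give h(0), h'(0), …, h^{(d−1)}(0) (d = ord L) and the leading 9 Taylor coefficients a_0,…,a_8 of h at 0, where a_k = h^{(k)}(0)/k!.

L = -9 + 9·Dx - Dx^2 + Dx^3  (order 3).
h: a_k = 3, -3, 3/2, 19/2, 1/8, -161/40, 1/240, 1459/1680, 1/13440, …
ICs: h(0) = 3, h′(0) = -3, h′′(0) = 3.

f: a_k = 3, 3, 3/2, 1/2, 1/8, 1/40, 1/240, 1/1680, 1/13440, …
g: a_k = 0, -6, 0, 9, 0, -81/20, 0, 243/280, 0, …
L₀ := lclm(L_f,L_g); ord L₀ ≤ 1+2.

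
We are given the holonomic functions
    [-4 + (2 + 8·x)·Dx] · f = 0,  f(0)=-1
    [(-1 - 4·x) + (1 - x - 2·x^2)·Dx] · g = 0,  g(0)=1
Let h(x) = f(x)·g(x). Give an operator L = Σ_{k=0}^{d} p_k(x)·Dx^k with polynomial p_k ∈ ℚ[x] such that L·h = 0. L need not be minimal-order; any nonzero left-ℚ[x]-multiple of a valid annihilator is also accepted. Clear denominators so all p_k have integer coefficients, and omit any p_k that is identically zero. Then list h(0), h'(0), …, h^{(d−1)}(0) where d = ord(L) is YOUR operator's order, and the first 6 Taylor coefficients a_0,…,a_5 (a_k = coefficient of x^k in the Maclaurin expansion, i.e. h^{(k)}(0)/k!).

L = (3 + 6·x + 12·x^2) + (-1 - 3·x + 6·x^2 + 8·x^3)·Dx  (order 1).
h: a_k = -1, -3, -3, -13, -9, -63, …
ICs: h(0) = -1.

f: a_k = -1, -2, 2, -4, 10, -28, …
g: a_k = 1, 1, 3, 5, 11, 21, …
Product ⇒ symmetric product L₀, ord ≤ 1.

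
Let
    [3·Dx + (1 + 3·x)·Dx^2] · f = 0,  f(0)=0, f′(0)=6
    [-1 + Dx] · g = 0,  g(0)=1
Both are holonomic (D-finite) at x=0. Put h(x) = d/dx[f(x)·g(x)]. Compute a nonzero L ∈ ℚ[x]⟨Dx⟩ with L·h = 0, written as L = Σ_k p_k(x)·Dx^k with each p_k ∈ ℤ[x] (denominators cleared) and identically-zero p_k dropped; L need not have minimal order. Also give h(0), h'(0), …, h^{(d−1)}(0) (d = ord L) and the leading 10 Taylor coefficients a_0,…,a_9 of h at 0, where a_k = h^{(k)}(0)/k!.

L = (13 - 12·x + 9·x^2) + (-11 + 15·x - 18·x^2)·Dx + (-2 - 3·x + 9·x^2)·Dx^2  (order 2).
h: a_k = 6, -6, 36, -104, 1289/4, -3921/4, 44561/15, -134669/15, 12133959/448, -4935863537/60480, …
ICs: h(0) = 6, h′(0) = -6.

f: a_k = 0, 6, -9, 18, -81/2, 486/5, -243, 4374/7, -6561/4, 4374, …
g: a_k = 1, 1, 1/2, 1/6, 1/24, 1/120, 1/720, 1/5040, 1/40320, 1/362880, …
f·g: L₀ = L_f ⊗_s L_g, ord ≤ 2·1.
Differentiate: ansatz ord ≤ ord L₀ ⇒ L.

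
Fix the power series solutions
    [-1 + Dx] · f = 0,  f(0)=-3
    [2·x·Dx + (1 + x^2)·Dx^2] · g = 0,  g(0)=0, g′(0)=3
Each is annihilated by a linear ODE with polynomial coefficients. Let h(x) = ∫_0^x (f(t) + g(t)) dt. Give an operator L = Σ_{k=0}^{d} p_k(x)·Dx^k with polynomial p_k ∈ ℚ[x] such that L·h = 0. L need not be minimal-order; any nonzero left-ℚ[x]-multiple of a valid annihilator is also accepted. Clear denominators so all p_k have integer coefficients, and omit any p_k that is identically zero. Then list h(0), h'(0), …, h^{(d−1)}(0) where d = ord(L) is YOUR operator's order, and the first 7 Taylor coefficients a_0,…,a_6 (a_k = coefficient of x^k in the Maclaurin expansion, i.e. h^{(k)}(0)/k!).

f: a_k = -3, -3, -3/2, -1/2, -1/8, -1/40, -1/240, …
g: a_k = 0, 3, 0, -1, 0, 3/5, 0, …
Sum ⇒ L₀ = lclm(L_f,L_g) in ℚ(x)⟨Dx⟩.
Integrate: L := L₀·Dx.
L = (2 - 4·x - 2·x^2)·Dx^2 + (-3 + 3·x + x^2 - x^3)·Dx^3 + (1 + x + x^2 + x^3)·Dx^4  (order 4).
h: a_k = 0, -3, 0, -1/2, -3/8, -1/40, 23/240, …
ICs: h(0) = 0, h′(0) = -3, h′′(0) = 0, h′′′(0) = -3.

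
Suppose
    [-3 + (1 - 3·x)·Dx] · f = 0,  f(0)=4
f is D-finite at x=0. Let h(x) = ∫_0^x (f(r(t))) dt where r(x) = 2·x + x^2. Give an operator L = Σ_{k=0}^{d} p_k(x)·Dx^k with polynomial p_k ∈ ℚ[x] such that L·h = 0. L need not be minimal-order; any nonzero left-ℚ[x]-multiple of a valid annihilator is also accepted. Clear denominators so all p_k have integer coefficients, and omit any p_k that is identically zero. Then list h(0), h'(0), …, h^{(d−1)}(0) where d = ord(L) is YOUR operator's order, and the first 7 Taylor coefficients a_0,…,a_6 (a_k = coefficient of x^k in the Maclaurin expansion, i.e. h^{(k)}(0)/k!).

f: a_k = 4, 12, 36, 108, 324, 972, 2916, …
Substitute x→r, Dx→(1/r')Dx; clear ⇒ L₀.
h=∫₀ˣh₀: take L = L₀·Dx.
L = (6 + 6·x)·Dx + (-1 + 6·x + 3·x^2)·Dx^2  (order 2).
h: a_k = 0, 4, 12, 52, 252, 6516/5, 7020, …
ICs: h(0) = 0, h′(0) = 4.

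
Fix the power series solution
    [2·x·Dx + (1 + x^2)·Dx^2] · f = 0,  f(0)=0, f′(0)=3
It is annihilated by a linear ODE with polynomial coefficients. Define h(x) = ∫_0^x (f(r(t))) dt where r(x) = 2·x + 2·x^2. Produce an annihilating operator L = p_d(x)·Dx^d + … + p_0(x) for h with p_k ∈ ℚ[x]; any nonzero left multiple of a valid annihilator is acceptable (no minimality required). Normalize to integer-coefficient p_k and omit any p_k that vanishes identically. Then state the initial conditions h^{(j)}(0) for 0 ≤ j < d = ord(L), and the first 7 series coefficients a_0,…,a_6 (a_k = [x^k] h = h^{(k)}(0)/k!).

L = (-2 + 8·x + 32·x^2 + 48·x^3 + 24·x^4)·Dx^2 + (1 + 2·x + 4·x^2 + 16·x^3 + 20·x^4 + 8·x^5)·Dx^3  (order 3).
h: a_k = 0, 0, 3, 2, -2, -24/5, -4/5, …
ICs: h(0) = 0, h′(0) = 0, h′′(0) = 6.

f: a_k = 0, 3, 0, -1, 0, 3/5, 0, …
h₀=f(r): pull back L_f along r ⇒ L₀.
h=∫₀ˣh₀: take L = L₀·Dx.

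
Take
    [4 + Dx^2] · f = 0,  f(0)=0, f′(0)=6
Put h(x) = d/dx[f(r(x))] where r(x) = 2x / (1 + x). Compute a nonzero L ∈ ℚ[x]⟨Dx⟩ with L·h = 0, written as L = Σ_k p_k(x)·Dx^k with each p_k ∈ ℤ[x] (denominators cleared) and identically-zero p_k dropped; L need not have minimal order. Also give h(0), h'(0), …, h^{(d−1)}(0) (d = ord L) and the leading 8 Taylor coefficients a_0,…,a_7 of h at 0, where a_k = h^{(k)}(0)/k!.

f: a_k = 0, 6, 0, -4, 0, 4/5, 0, -8/105, …
Change of var in L_f (x↦r) gives L₀.
h=h₀': d/dx-closure on L₀ ⇒ L.
L = (22 + 12·x + 6·x^2) + (6 + 18·x + 18·x^2 + 6·x^3)·Dx + (1 + 4·x + 6·x^2 + 4·x^3 + x^4)·Dx^2  (order 2).
h: a_k = 12, -24, -60, 336, -772, 1080, -9844/15, -20128/15, …
ICs: h(0) = 12, h′(0) = -24.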